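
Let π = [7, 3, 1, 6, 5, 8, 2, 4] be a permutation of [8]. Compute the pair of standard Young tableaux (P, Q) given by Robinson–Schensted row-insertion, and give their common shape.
P = [1, 2, 4] / [3, 5, 8] / [6] / [7];  Q = [1, 4, 6] / [2, 5, 8] / [3] / [7];  common shape = (3, 3, 1, 1)

Row-insert the values π_1, π_2, … into P one at a time, bumping the leftmost entry strictly greater than the inserted value down to the next row. The recording tableau Q records, in position (i, j), the step at which that cell was added to P.
  Insert 7 (step 1): P = [7];  Q = [1]
  Insert 3 (step 2): P = [3] / [7];  Q = [1] / [2]
  Insert 1 (step 3): P = [1] / [3] / [7];  Q = [1] / [2] / [3]
  Insert 6 (step 4): P = [1, 6] / [3] / [7];  Q = [1, 4] / [2] / [3]
  Insert 5 (step 5): P = [1, 5] / [3, 6] / [7];  Q = [1, 4] / [2, 5] / [3]
  Insert 8 (step 6): P = [1, 5, 8] / [3, 6] / [7];  Q = [1, 4, 6] / [2, 5] / [3]
  Insert 2 (step 7): P = [1, 2, 8] / [3, 5] / [6] / [7];  Q = [1, 4, 6] / [2, 5] / [3] / [7]
  Insert 4 (step 8): P = [1, 2, 4] / [3, 5, 8] / [6] / [7];  Q = [1, 4, 6] / [2, 5, 8] / [3] / [7]
Final shape: (3, 3, 1, 1).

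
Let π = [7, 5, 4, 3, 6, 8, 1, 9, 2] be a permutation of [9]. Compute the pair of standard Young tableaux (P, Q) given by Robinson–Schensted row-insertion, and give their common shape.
P = [1, 2, 8, 9] / [3, 6] / [4] / [5] / [7];  Q = [1, 5, 6, 8] / [2, 9] / [3] / [4] / [7];  common shape = (4, 2, 1, 1, 1)

Row-insert the values π_1, π_2, … into P one at a time, bumping the leftmost entry strictly greater than the inserted value down to the next row. The recording tableau Q records, in position (i, j), the step at which that cell was added to P.
  Insert 7 (step 1): P = [7];  Q = [1]
  Insert 5 (step 2): P = [5] / [7];  Q = [1] / [2]
  Insert 4 (step 3): P = [4] / [5] / [7];  Q = [1] / [2] / [3]
  Insert 3 (step 4): P = [3] / [4] / [5] / [7];  Q = [1] / [2] / [3] / [4]
  Insert 6 (step 5): P = [3, 6] / [4] / [5] / [7];  Q = [1, 5] / [2] / [3] / [4]
  Insert 8 (step 6): P = [3, 6, 8] / [4] / [5] / [7];  Q = [1, 5, 6] / [2] / [3] / [4]
  Insert 1 (step 7): P = [1, 6, 8] / [3] / [4] / [5] / [7];  Q = [1, 5, 6] / [2] / [3] / [4] / [7]
  Insert 9 (step 8): P = [1, 6, 8, 9] / [3] / [4] / [5] / [7];  Q = [1, 5, 6, 8] / [2] / [3] / [4] / [7]
  Insert 2 (step 9): P = [1, 2, 8, 9] / [3, 6] / [4] / [5] / [7];  Q = [1, 5, 6, 8] / [2, 9] / [3] / [4] / [7]
Final shape: (4, 2, 1, 1, 1).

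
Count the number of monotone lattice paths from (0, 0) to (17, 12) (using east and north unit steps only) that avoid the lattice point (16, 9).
Number of paths = 43724035

Total paths from (0, 0) to (17, 12): C(29, 17) = 51895935. Paths through (16, 9): (paths (0, 0) → (16, 9)) × (paths (16, 9) → (17, 12)) = C(25, 16) · C(4, 1) = 2042975 · 4 = 8171900. Avoidance count = 51895935 − 8171900 = 43724035.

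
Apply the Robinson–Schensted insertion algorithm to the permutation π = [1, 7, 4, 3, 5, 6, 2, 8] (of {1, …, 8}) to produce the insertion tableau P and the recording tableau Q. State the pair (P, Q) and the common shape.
P = [1, 2, 5, 6, 8] / [3] / [4] / [7];  Q = [1, 2, 5, 6, 8] / [3] / [4] / [7];  common shape = (5, 1, 1, 1)

Row-insert the values π_1, π_2, … into P one at a time, bumping the leftmost entry strictly greater than the inserted value down to the next row. The recording tableau Q records, in position (i, j), the step at which that cell was added to P.
  Insert 1 (step 1): P = [1];  Q = [1]
  Insert 7 (step 2): P = [1, 7];  Q = [1, 2]
  Insert 4 (step 3): P = [1, 4] / [7];  Q = [1, 2] / [3]
  Insert 3 (step 4): P = [1, 3] / [4] / [7];  Q = [1, 2] / [3] / [4]
  Insert 5 (step 5): P = [1, 3, 5] / [4] / [7];  Q = [1, 2, 5] / [3] / [4]
  Insert 6 (step 6): P = [1, 3, 5, 6] / [4] / [7];  Q = [1, 2, 5, 6] / [3] / [4]
  Insert 2 (step 7): P = [1, 2, 5, 6] / [3] / [4] / [7];  Q = [1, 2, 5, 6] / [3] / [4] / [7]
  Insert 8 (step 8): P = [1, 2, 5, 6, 8] / [3] / [4] / [7];  Q = [1, 2, 5, 6, 8] / [3] / [4] / [7]
Final shape: (5, 1, 1, 1).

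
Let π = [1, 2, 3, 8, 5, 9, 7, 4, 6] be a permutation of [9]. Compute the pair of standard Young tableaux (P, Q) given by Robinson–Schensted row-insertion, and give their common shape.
P = [1, 2, 3, 4, 6] / [5, 7] / [8, 9];  Q = [1, 2, 3, 4, 6] / [5, 7] / [8, 9];  common shape = (5, 2, 2)

Row-insert the values π_1, π_2, … into P one at a time, bumping the leftmost entry strictly greater than the inserted value down to the next row. The recording tableau Q records, in position (i, j), the step at which that cell was added to P.
  Insert 1 (step 1): P = [1];  Q = [1]
  Insert 2 (step 2): P = [1, 2];  Q = [1, 2]
  Insert 3 (step 3): P = [1, 2, 3];  Q = [1, 2, 3]
  Insert 8 (step 4): P = [1, 2, 3, 8];  Q = [1, 2, 3, 4]
  Insert 5 (step 5): P = [1, 2, 3, 5] / [8];  Q = [1, 2, 3, 4] / [5]
  Insert 9 (step 6): P = [1, 2, 3, 5, 9] / [8];  Q = [1, 2, 3, 4, 6] / [5]
  Insert 7 (step 7): P = [1, 2, 3, 5, 7] / [8, 9];  Q = [1, 2, 3, 4, 6] / [5, 7]
  Insert 4 (step 8): P = [1, 2, 3, 4, 7] / [5, 9] / [8];  Q = [1, 2, 3, 4, 6] / [5, 7] / [8]
  Insert 6 (step 9): P = [1, 2, 3, 4, 6] / [5, 7] / [8, 9];  Q = [1, 2, 3, 4, 6] / [5, 7] / [8, 9]
Final shape: (5, 2, 2).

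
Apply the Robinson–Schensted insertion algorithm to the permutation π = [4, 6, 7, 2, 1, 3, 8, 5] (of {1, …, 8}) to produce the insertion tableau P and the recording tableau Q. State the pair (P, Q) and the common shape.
P = [1, 3, 5, 8] / [2, 6, 7] / [4];  Q = [1, 2, 3, 7] / [4, 6, 8] / [5];  common shape = (4, 3, 1)

Row-insert the values π_1, π_2, … into P one at a time, bumping the leftmost entry strictly greater than the inserted value down to the next row. The recording tableau Q records, in position (i, j), the step at which that cell was added to P.
  Insert 4 (step 1): P = [4];  Q = [1]
  Insert 6 (step 2): P = [4, 6];  Q = [1, 2]
  Insert 7 (step 3): P = [4, 6, 7];  Q = [1, 2, 3]
  Insert 2 (step 4): P = [2, 6, 7] / [4];  Q = [1, 2, 3] / [4]
  Insert 1 (step 5): P = [1, 6, 7] / [2] / [4];  Q = [1, 2, 3] / [4] / [5]
  Insert 3 (step 6): P = [1, 3, 7] / [2, 6] / [4];  Q = [1, 2, 3] / [4, 6] / [5]
  Insert 8 (step 7): P = [1, 3, 7, 8] / [2, 6] / [4];  Q = [1, 2, 3, 7] / [4, 6] / [5]
  Insert 5 (step 8): P = [1, 3, 5, 8] / [2, 6, 7] / [4];  Q = [1, 2, 3, 7] / [4, 6, 8] / [5]
Final shape: (4, 3, 1).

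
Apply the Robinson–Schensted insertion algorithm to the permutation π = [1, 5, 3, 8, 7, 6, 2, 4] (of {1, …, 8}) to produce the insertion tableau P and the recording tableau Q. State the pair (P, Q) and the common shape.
P = [1, 2, 4] / [3, 6] / [5, 7] / [8];  Q = [1, 2, 4] / [3, 5] / [6, 8] / [7];  common shape = (3, 2, 2, 1)

Row-insert the values π_1, π_2, … into P one at a time, bumping the leftmost entry strictly greater than the inserted value down to the next row. The recording tableau Q records, in position (i, j), the step at which that cell was added to P.
  Insert 1 (step 1): P = [1];  Q = [1]
  Insert 5 (step 2): P = [1, 5];  Q = [1, 2]
  Insert 3 (step 3): P = [1, 3] / [5];  Q = [1, 2] / [3]
  Insert 8 (step 4): P = [1, 3, 8] / [5];  Q = [1, 2, 4] / [3]
  Insert 7 (step 5): P = [1, 3, 7] / [5, 8];  Q = [1, 2, 4] / [3, 5]
  Insert 6 (step 6): P = [1, 3, 6] / [5, 7] / [8];  Q = [1, 2, 4] / [3, 5] / [6]
  Insert 2 (step 7): P = [1, 2, 6] / [3, 7] / [5] / [8];  Q = [1, 2, 4] / [3, 5] / [6] / [7]
  Insert 4 (step 8): P = [1, 2, 4] / [3, 6] / [5, 7] / [8];  Q = [1, 2, 4] / [3, 5] / [6, 8] / [7]
Final shape: (3, 2, 2, 1).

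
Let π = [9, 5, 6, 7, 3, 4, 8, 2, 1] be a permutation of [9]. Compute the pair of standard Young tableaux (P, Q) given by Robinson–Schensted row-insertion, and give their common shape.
P = [1, 4, 7, 8] / [2, 6] / [3] / [5] / [9];  Q = [1, 3, 4, 7] / [2, 6] / [5] / [8] / [9];  common shape = (4, 2, 1, 1, 1)

Row-insert the values π_1, π_2, … into P one at a time, bumping the leftmost entry strictly greater than the inserted value down to the next row. The recording tableau Q records, in position (i, j), the step at which that cell was added to P.
  Insert 9 (step 1): P = [9];  Q = [1]
  Insert 5 (step 2): P = [5] / [9];  Q = [1] / [2]
  Insert 6 (step 3): P = [5, 6] / [9];  Q = [1, 3] / [2]
  Insert 7 (step 4): P = [5, 6, 7] / [9];  Q = [1, 3, 4] / [2]
  Insert 3 (step 5): P = [3, 6, 7] / [5] / [9];  Q = [1, 3, 4] / [2] / [5]
  Insert 4 (step 6): P = [3, 4, 7] / [5, 6] / [9];  Q = [1, 3, 4] / [2, 6] / [5]
  Insert 8 (step 7): P = [3, 4, 7, 8] / [5, 6] / [9];  Q = [1, 3, 4, 7] / [2, 6] / [5]
  Insert 2 (step 8): P = [2, 4, 7, 8] / [3, 6] / [5] / [9];  Q = [1, 3, 4, 7] / [2, 6] / [5] / [8]
  Insert 1 (step 9): P = [1, 4, 7, 8] / [2, 6] / [3] / [5] / [9];  Q = [1, 3, 4, 7] / [2, 6] / [5] / [8] / [9]
Final shape: (4, 2, 1, 1, 1).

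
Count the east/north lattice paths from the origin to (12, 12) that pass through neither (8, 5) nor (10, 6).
Number of paths = 2163330

Inclusion–exclusion. Total paths: C(24, 12) = 2704156. Through P₁: C(13, 8)·C(11, 4) = 424710. Through P₂: C(16, 10)·C(8, 2) = 224224. Since P₁ is strictly southwest of P₂, a monotone path through both must visit P₁ then P₂; paths through both = C(13, 8)·C(3, 2)·C(8, 2) = 108108. Avoid both = 2704156 − 424710 − 224224 + 108108 = 2163330.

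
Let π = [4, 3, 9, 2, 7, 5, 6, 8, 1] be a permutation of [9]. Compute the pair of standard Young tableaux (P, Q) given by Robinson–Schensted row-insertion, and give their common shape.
P = [1, 5, 6, 8] / [2, 7] / [3, 9] / [4];  Q = [1, 3, 7, 8] / [2, 5] / [4, 6] / [9];  common shape = (4, 2, 2, 1)

Row-insert the values π_1, π_2, … into P one at a time, bumping the leftmost entry strictly greater than the inserted value down to the next row. The recording tableau Q records, in position (i, j), the step at which that cell was added to P.
  Insert 4 (step 1): P = [4];  Q = [1]
  Insert 3 (step 2): P = [3] / [4];  Q = [1] / [2]
  Insert 9 (step 3): P = [3, 9] / [4];  Q = [1, 3] / [2]
  Insert 2 (step 4): P = [2, 9] / [3] / [4];  Q = [1, 3] / [2] / [4]
  Insert 7 (step 5): P = [2, 7] / [3, 9] / [4];  Q = [1, 3] / [2, 5] / [4]
  Insert 5 (step 6): P = [2, 5] / [3, 7] / [4, 9];  Q = [1, 3] / [2, 5] / [4, 6]
  Insert 6 (step 7): P = [2, 5, 6] / [3, 7] / [4, 9];  Q = [1, 3, 7] / [2, 5] / [4, 6]
  Insert 8 (step 8): P = [2, 5, 6, 8] / [3, 7] / [4, 9];  Q = [1, 3, 7, 8] / [2, 5] / [4, 6]
  Insert 1 (step 9): P = [1, 5, 6, 8] / [2, 7] / [3, 9] / [4];  Q = [1, 3, 7, 8] / [2, 5] / [4, 6] / [9]
Final shape: (4, 2, 2, 1).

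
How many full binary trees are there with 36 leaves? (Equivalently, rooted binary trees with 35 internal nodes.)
C_35 = 3116285494907301262

These full binary trees are counted by the Catalan number C_n = (1/(n + 1)) · C(2n, n). For n = 35: C_35 = (1/36) · C(70, 35) = 112186277816662845432/36 = 3116285494907301262.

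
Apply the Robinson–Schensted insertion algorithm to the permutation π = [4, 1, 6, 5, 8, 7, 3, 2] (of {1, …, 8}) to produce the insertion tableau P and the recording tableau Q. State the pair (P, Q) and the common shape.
P = [1, 2, 7] / [3, 5, 8] / [4] / [6];  Q = [1, 3, 5] / [2, 4, 6] / [7] / [8];  common shape = (3, 3, 1, 1)

Row-insert the values π_1, π_2, … into P one at a time, bumping the leftmost entry strictly greater than the inserted value down to the next row. The recording tableau Q records, in position (i, j), the step at which that cell was added to P.
  Insert 4 (step 1): P = [4];  Q = [1]
  Insert 1 (step 2): P = [1] / [4];  Q = [1] / [2]
  Insert 6 (step 3): P = [1, 6] / [4];  Q = [1, 3] / [2]
  Insert 5 (step 4): P = [1, 5] / [4, 6];  Q = [1, 3] / [2, 4]
  Insert 8 (step 5): P = [1, 5, 8] / [4, 6];  Q = [1, 3, 5] / [2, 4]
  Insert 7 (step 6): P = [1, 5, 7] / [4, 6, 8];  Q = [1, 3, 5] / [2, 4, 6]
  Insert 3 (step 7): P = [1, 3, 7] / [4, 5, 8] / [6];  Q = [1, 3, 5] / [2, 4, 6] / [7]
  Insert 2 (step 8): P = [1, 2, 7] / [3, 5, 8] / [4] / [6];  Q = [1, 3, 5] / [2, 4, 6] / [7] / [8]
Final shape: (3, 3, 1, 1).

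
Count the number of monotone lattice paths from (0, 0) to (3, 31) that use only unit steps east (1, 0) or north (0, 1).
Number of paths = 5984

A monotone lattice path from (0, 0) to (3, 31) consists of 3 east steps and 31 north steps in some order, so it is determined by which 3 of the 34 steps are east. The count is C(34, 3) = 5984.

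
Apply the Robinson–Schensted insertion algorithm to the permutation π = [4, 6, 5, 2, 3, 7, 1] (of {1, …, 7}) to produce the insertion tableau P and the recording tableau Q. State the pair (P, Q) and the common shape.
P = [1, 3, 7] / [2, 5] / [4] / [6];  Q = [1, 2, 6] / [3, 5] / [4] / [7];  common shape = (3, 2, 1, 1)

Row-insert the values π_1, π_2, … into P one at a time, bumping the leftmost entry strictly greater than the inserted value down to the next row. The recording tableau Q records, in position (i, j), the step at which that cell was added to P.
  Insert 4 (step 1): P = [4];  Q = [1]
  Insert 6 (step 2): P = [4, 6];  Q = [1, 2]
  Insert 5 (step 3): P = [4, 5] / [6];  Q = [1, 2] / [3]
  Insert 2 (step 4): P = [2, 5] / [4] / [6];  Q = [1, 2] / [3] / [4]
  Insert 3 (step 5): P = [2, 3] / [4, 5] / [6];  Q = [1, 2] / [3, 5] / [4]
  Insert 7 (step 6): P = [2, 3, 7] / [4, 5] / [6];  Q = [1, 2, 6] / [3, 5] / [4]
  Insert 1 (step 7): P = [1, 3, 7] / [2, 5] / [4] / [6];  Q = [1, 2, 6] / [3, 5] / [4] / [7]
Final shape: (3, 2, 1, 1).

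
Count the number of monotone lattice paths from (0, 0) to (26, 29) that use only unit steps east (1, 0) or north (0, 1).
Number of paths = 3560597348629860

A monotone lattice path from (0, 0) to (26, 29) consists of 26 east steps and 29 north steps in some order, so it is determined by which 26 of the 55 steps are east. The count is C(55, 26) = 3560597348629860.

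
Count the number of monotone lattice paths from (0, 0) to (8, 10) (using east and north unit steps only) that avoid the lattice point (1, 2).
Number of paths = 24453

Total paths from (0, 0) to (8, 10): C(18, 8) = 43758. Paths through (1, 2): (paths (0, 0) → (1, 2)) × (paths (1, 2) → (8, 10)) = C(3, 1) · C(15, 7) = 3 · 6435 = 19305. Avoidance count = 43758 − 19305 = 24453.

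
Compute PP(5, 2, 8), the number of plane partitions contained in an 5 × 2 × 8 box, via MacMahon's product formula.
PP(5, 2, 8) = 429429

Evaluate the triple product over i = 1..5, j = 1..2, k = 1..8. The factors are (2/1) · (3/2) · (4/3) · (5/4) · (6/5) · (7/6) · (8/7) · (9/8) · … (80 factors total). The numerators and denominators telescope so the product is an integer; carrying out the multiplication exactly gives PP(5, 2, 8) = 429429.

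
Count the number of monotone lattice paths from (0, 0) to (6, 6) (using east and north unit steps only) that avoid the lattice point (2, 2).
Number of paths = 504

Total paths from (0, 0) to (6, 6): C(12, 6) = 924. Paths through (2, 2): (paths (0, 0) → (2, 2)) × (paths (2, 2) → (6, 6)) = C(4, 2) · C(8, 4) = 6 · 70 = 420. Avoidance count = 924 − 420 = 504.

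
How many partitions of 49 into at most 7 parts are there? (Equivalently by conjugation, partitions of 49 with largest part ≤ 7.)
p(49, parts ≤ 7) = 16475

Use the recurrence p(n, m) = p(n, m−1) + p(n−m, m): either the largest part is < m (count p(n, m−1)) or the largest part is exactly m (remove one copy of m, count p(n−m, m)). With p(0, ·) = 1 this gives p(49, parts ≤ 7) = 16475. (By conjugating Young diagrams, this also counts partitions of 49 into at most 7 parts.)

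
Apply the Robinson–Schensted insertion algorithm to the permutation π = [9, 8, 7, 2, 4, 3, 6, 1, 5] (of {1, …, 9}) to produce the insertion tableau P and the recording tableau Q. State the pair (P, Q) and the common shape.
P = [1, 3, 5] / [2, 6] / [4] / [7] / [8] / [9];  Q = [1, 5, 7] / [2, 9] / [3] / [4] / [6] / [8];  common shape = (3, 2, 1, 1, 1, 1)

Row-insert the values π_1, π_2, … into P one at a time, bumping the leftmost entry strictly greater than the inserted value down to the next row. The recording tableau Q records, in position (i, j), the step at which that cell was added to P.
  Insert 9 (step 1): P = [9];  Q = [1]
  Insert 8 (step 2): P = [8] / [9];  Q = [1] / [2]
  Insert 7 (step 3): P = [7] / [8] / [9];  Q = [1] / [2] / [3]
  Insert 2 (step 4): P = [2] / [7] / [8] / [9];  Q = [1] / [2] / [3] / [4]
  Insert 4 (step 5): P = [2, 4] / [7] / [8] / [9];  Q = [1, 5] / [2] / [3] / [4]
  Insert 3 (step 6): P = [2, 3] / [4] / [7] / [8] / [9];  Q = [1, 5] / [2] / [3] / [4] / [6]
  Insert 6 (step 7): P = [2, 3, 6] / [4] / [7] / [8] / [9];  Q = [1, 5, 7] / [2] / [3] / [4] / [6]
  Insert 1 (step 8): P = [1, 3, 6] / [2] / [4] / [7] / [8] / [9];  Q = [1, 5, 7] / [2] / [3] / [4] / [6] / [8]
  Insert 5 (step 9): P = [1, 3, 5] / [2, 6] / [4] / [7] / [8] / [9];  Q = [1, 5, 7] / [2, 9] / [3] / [4] / [6] / [8]
Final shape: (3, 2, 1, 1, 1, 1).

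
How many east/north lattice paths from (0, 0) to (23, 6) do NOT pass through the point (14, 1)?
Number of paths = 444990

Total paths from (0, 0) to (23, 6): C(29, 23) = 475020. Paths through (14, 1): (paths (0, 0) → (14, 1)) × (paths (14, 1) → (23, 6)) = C(15, 14) · C(14, 9) = 15 · 2002 = 30030. Avoidance count = 475020 − 30030 = 444990.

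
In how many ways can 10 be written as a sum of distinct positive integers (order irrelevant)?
q(10) = 10

List partitions of 10 into distinct parts: 10, 9+1, 8+2, 7+3, 7+2+1, 6+4, 6+3+1, 5+4+1, 5+3+2, 4+3+2+1. There are q(10) = 10. (Euler: this equals the number of odd-part partitions of 10.)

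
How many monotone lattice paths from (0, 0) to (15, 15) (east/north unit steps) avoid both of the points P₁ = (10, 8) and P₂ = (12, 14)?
Number of paths = 86731280

Inclusion–exclusion. Total paths: C(30, 15) = 155117520. Through P₁: C(18, 10)·C(12, 5) = 34656336. Through P₂: C(26, 12)·C(4, 3) = 38630800. Since P₁ is strictly southwest of P₂, a monotone path through both must visit P₁ then P₂; paths through both = C(18, 10)·C(8, 2)·C(4, 3) = 4900896. Avoid both = 155117520 − 34656336 − 38630800 + 4900896 = 86731280.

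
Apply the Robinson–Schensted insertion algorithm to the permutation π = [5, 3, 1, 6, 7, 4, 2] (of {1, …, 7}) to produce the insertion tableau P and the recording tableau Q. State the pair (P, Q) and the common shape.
P = [1, 2, 7] / [3, 4] / [5, 6];  Q = [1, 4, 5] / [2, 6] / [3, 7];  common shape = (3, 2, 2)

Row-insert the values π_1, π_2, … into P one at a time, bumping the leftmost entry strictly greater than the inserted value down to the next row. The recording tableau Q records, in position (i, j), the step at which that cell was added to P.
  Insert 5 (step 1): P = [5];  Q = [1]
  Insert 3 (step 2): P = [3] / [5];  Q = [1] / [2]
  Insert 1 (step 3): P = [1] / [3] / [5];  Q = [1] / [2] / [3]
  Insert 6 (step 4): P = [1, 6] / [3] / [5];  Q = [1, 4] / [2] / [3]
  Insert 7 (step 5): P = [1, 6, 7] / [3] / [5];  Q = [1, 4, 5] / [2] / [3]
  Insert 4 (step 6): P = [1, 4, 7] / [3, 6] / [5];  Q = [1, 4, 5] / [2, 6] / [3]
  Insert 2 (step 7): P = [1, 2, 7] / [3, 4] / [5, 6];  Q = [1, 4, 5] / [2, 6] / [3, 7]
Final shape: (3, 2, 2).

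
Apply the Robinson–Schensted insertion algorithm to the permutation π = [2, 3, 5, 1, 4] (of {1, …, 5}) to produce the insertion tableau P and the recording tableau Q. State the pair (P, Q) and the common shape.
P = [1, 3, 4] / [2, 5];  Q = [1, 2, 3] / [4, 5];  common shape = (3, 2)

Row-insert the values π_1, π_2, … into P one at a time, bumping the leftmost entry strictly greater than the inserted value down to the next row. The recording tableau Q records, in position (i, j), the step at which that cell was added to P.
  Insert 2 (step 1): P = [2];  Q = [1]
  Insert 3 (step 2): P = [2, 3];  Q = [1, 2]
  Insert 5 (step 3): P = [2, 3, 5];  Q = [1, 2, 3]
  Insert 1 (step 4): P = [1, 3, 5] / [2];  Q = [1, 2, 3] / [4]
  Insert 4 (step 5): P = [1, 3, 4] / [2, 5];  Q = [1, 2, 3] / [4, 5]
Final shape: (3, 2).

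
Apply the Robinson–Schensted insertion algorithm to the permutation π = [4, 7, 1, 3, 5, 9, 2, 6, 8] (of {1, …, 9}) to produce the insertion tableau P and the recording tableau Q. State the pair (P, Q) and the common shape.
P = [1, 2, 5, 6, 8] / [3, 7, 9] / [4];  Q = [1, 2, 5, 6, 9] / [3, 4, 8] / [7];  common shape = (5, 3, 1)

Row-insert the values π_1, π_2, … into P one at a time, bumping the leftmost entry strictly greater than the inserted value down to the next row. The recording tableau Q records, in position (i, j), the step at which that cell was added to P.
  Insert 4 (step 1): P = [4];  Q = [1]
  Insert 7 (step 2): P = [4, 7];  Q = [1, 2]
  Insert 1 (step 3): P = [1, 7] / [4];  Q = [1, 2] / [3]
  Insert 3 (step 4): P = [1, 3] / [4, 7];  Q = [1, 2] / [3, 4]
  Insert 5 (step 5): P = [1, 3, 5] / [4, 7];  Q = [1, 2, 5] / [3, 4]
  Insert 9 (step 6): P = [1, 3, 5, 9] / [4, 7];  Q = [1, 2, 5, 6] / [3, 4]
  Insert 2 (step 7): P = [1, 2, 5, 9] / [3, 7] / [4];  Q = [1, 2, 5, 6] / [3, 4] / [7]
  Insert 6 (step 8): P = [1, 2, 5, 6] / [3, 7, 9] / [4];  Q = [1, 2, 5, 6] / [3, 4, 8] / [7]
  Insert 8 (step 9): P = [1, 2, 5, 6, 8] / [3, 7, 9] / [4];  Q = [1, 2, 5, 6, 9] / [3, 4, 8] / [7]
Final shape: (5, 3, 1).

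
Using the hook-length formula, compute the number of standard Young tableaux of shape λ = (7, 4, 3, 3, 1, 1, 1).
# SYT of shape (7, 4, 3, 3, 1, 1, 1) = 159174400

Hook-length formula: f^λ = n! / Π hook(c), product over all cells c of the Young diagram. For λ = (7, 4, 3, 3, 1, 1, 1), n = 20 boxes. Hook lengths by row (left-to-right, top-to-bottom): [13, 9, 8, 5, 3, 2, 1]; [9, 5, 4, 1]; [7, 3, 2]; [6, 2, 1]; [3]; [2]; [1]. Product of hooks = 15284505600. So f^λ = 20! / 15284505600 = 2432902008176640000 / 15284505600 = 159174400.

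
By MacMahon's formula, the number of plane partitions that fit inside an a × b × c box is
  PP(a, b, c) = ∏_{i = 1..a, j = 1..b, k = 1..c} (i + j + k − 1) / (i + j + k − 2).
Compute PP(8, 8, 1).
PP(8, 8, 1) = 12870

Evaluate the triple product over i = 1..8, j = 1..8, k = 1..1. The factors are (2/1) · (3/2) · (4/3) · (5/4) · (6/5) · (7/6) · (8/7) · (9/8) · … (64 factors total). The numerators and denominators telescope so the product is an integer; carrying out the multiplication exactly gives PP(8, 8, 1) = 12870.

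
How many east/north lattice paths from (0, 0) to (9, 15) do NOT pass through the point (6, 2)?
Number of paths = 1291824

Total paths from (0, 0) to (9, 15): C(24, 9) = 1307504. Paths through (6, 2): (paths (0, 0) → (6, 2)) × (paths (6, 2) → (9, 15)) = C(8, 6) · C(16, 3) = 28 · 560 = 15680. Avoidance count = 1307504 − 15680 = 1291824.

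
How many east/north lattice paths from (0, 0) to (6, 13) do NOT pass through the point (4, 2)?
Number of paths = 25962

Total paths from (0, 0) to (6, 13): C(19, 6) = 27132. Paths through (4, 2): (paths (0, 0) → (4, 2)) × (paths (4, 2) → (6, 13)) = C(6, 4) · C(13, 2) = 15 · 78 = 1170. Avoidance count = 27132 − 1170 = 25962.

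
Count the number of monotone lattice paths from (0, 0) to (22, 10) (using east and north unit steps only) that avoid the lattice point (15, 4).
Number of paths = 57861024

Total paths from (0, 0) to (22, 10): C(32, 22) = 64512240. Paths through (15, 4): (paths (0, 0) → (15, 4)) × (paths (15, 4) → (22, 10)) = C(19, 15) · C(13, 7) = 3876 · 1716 = 6651216. Avoidance count = 64512240 − 6651216 = 57861024.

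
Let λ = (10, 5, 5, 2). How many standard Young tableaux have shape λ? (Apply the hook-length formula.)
# SYT of shape (10, 5, 5, 2) = 229808040

Hook-length formula: f^λ = n! / Π hook(c), product over all cells c of the Young diagram. For λ = (10, 5, 5, 2), n = 22 boxes. Hook lengths by row (left-to-right, top-to-bottom): [13, 12, 10, 9, 8, 5, 4, 3, 2, 1]; [7, 6, 4, 3, 2]; [6, 5, 3, 2, 1]; [2, 1]. Product of hooks = 4891041792000. So f^λ = 22! / 4891041792000 = 1124000727777607680000 / 4891041792000 = 229808040.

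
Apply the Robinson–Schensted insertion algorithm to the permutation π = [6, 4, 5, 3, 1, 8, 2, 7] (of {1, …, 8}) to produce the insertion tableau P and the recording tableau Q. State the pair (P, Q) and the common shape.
P = [1, 2, 7] / [3, 5, 8] / [4] / [6];  Q = [1, 3, 6] / [2, 7, 8] / [4] / [5];  common shape = (3, 3, 1, 1)

Row-insert the values π_1, π_2, … into P one at a time, bumping the leftmost entry strictly greater than the inserted value down to the next row. The recording tableau Q records, in position (i, j), the step at which that cell was added to P.
  Insert 6 (step 1): P = [6];  Q = [1]
  Insert 4 (step 2): P = [4] / [6];  Q = [1] / [2]
  Insert 5 (step 3): P = [4, 5] / [6];  Q = [1, 3] / [2]
  Insert 3 (step 4): P = [3, 5] / [4] / [6];  Q = [1, 3] / [2] / [4]
  Insert 1 (step 5): P = [1, 5] / [3] / [4] / [6];  Q = [1, 3] / [2] / [4] / [5]
  Insert 8 (step 6): P = [1, 5, 8] / [3] / [4] / [6];  Q = [1, 3, 6] / [2] / [4] / [5]
  Insert 2 (step 7): P = [1, 2, 8] / [3, 5] / [4] / [6];  Q = [1, 3, 6] / [2, 7] / [4] / [5]
  Insert 7 (step 8): P = [1, 2, 7] / [3, 5, 8] / [4] / [6];  Q = [1, 3, 6] / [2, 7, 8] / [4] / [5]
Final shape: (3, 3, 1, 1).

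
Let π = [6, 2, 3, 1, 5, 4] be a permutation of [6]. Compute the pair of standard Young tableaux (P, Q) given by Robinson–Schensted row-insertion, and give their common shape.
P = [1, 3, 4] / [2, 5] / [6];  Q = [1, 3, 5] / [2, 6] / [4];  common shape = (3, 2, 1)

Row-insert the values π_1, π_2, … into P one at a time, bumping the leftmost entry strictly greater than the inserted value down to the next row. The recording tableau Q records, in position (i, j), the step at which that cell was added to P.
  Insert 6 (step 1): P = [6];  Q = [1]
  Insert 2 (step 2): P = [2] / [6];  Q = [1] / [2]
  Insert 3 (step 3): P = [2, 3] / [6];  Q = [1, 3] / [2]
  Insert 1 (step 4): P = [1, 3] / [2] / [6];  Q = [1, 3] / [2] / [4]
  Insert 5 (step 5): P = [1, 3, 5] / [2] / [6];  Q = [1, 3, 5] / [2] / [4]
  Insert 4 (step 6): P = [1, 3, 4] / [2, 5] / [6];  Q = [1, 3, 5] / [2, 6] / [4]
Final shape: (3, 2, 1).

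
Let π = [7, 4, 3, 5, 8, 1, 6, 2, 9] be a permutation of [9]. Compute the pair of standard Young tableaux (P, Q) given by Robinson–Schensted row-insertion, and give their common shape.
P = [1, 2, 6, 9] / [3, 5] / [4, 8] / [7];  Q = [1, 4, 5, 9] / [2, 7] / [3, 8] / [6];  common shape = (4, 2, 2, 1)

Row-insert the values π_1, π_2, … into P one at a time, bumping the leftmost entry strictly greater than the inserted value down to the next row. The recording tableau Q records, in position (i, j), the step at which that cell was added to P.
  Insert 7 (step 1): P = [7];  Q = [1]
  Insert 4 (step 2): P = [4] / [7];  Q = [1] / [2]
  Insert 3 (step 3): P = [3] / [4] / [7];  Q = [1] / [2] / [3]
  Insert 5 (step 4): P = [3, 5] / [4] / [7];  Q = [1, 4] / [2] / [3]
  Insert 8 (step 5): P = [3, 5, 8] / [4] / [7];  Q = [1, 4, 5] / [2] / [3]
  Insert 1 (step 6): P = [1, 5, 8] / [3] / [4] / [7];  Q = [1, 4, 5] / [2] / [3] / [6]
  Insert 6 (step 7): P = [1, 5, 6] / [3, 8] / [4] / [7];  Q = [1, 4, 5] / [2, 7] / [3] / [6]
  Insert 2 (step 8): P = [1, 2, 6] / [3, 5] / [4, 8] / [7];  Q = [1, 4, 5] / [2, 7] / [3, 8] / [6]
  Insert 9 (step 9): P = [1, 2, 6, 9] / [3, 5] / [4, 8] / [7];  Q = [1, 4, 5, 9] / [2, 7] / [3, 8] / [6]
Final shape: (4, 2, 2, 1).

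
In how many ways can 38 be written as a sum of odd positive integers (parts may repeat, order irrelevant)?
p_odd(38) = 864

Enumerate partitions using only odd parts via the recurrence o(n, m) = o(n, m−2) + o(n−m, m) over odd m, starting from the largest odd part ≤ n. This gives p_odd(38) = 864. (Euler's theorem: equals the count of distinct-part partitions.)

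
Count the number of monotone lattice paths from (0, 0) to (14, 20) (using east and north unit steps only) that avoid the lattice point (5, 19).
Number of paths = 1391550600

Total paths from (0, 0) to (14, 20): C(34, 14) = 1391975640. Paths through (5, 19): (paths (0, 0) → (5, 19)) × (paths (5, 19) → (14, 20)) = C(24, 5) · C(10, 9) = 42504 · 10 = 425040. Avoidance count = 1391975640 − 425040 = 1391550600.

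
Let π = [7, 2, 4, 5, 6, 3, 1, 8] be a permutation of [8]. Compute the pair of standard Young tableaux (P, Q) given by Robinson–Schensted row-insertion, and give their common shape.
P = [1, 3, 5, 6, 8] / [2] / [4] / [7];  Q = [1, 3, 4, 5, 8] / [2] / [6] / [7];  common shape = (5, 1, 1, 1)

Row-insert the values π_1, π_2, … into P one at a time, bumping the leftmost entry strictly greater than the inserted value down to the next row. The recording tableau Q records, in position (i, j), the step at which that cell was added to P.
  Insert 7 (step 1): P = [7];  Q = [1]
  Insert 2 (step 2): P = [2] / [7];  Q = [1] / [2]
  Insert 4 (step 3): P = [2, 4] / [7];  Q = [1, 3] / [2]
  Insert 5 (step 4): P = [2, 4, 5] / [7];  Q = [1, 3, 4] / [2]
  Insert 6 (step 5): P = [2, 4, 5, 6] / [7];  Q = [1, 3, 4, 5] / [2]
  Insert 3 (step 6): P = [2, 3, 5, 6] / [4] / [7];  Q = [1, 3, 4, 5] / [2] / [6]
  Insert 1 (step 7): P = [1, 3, 5, 6] / [2] / [4] / [7];  Q = [1, 3, 4, 5] / [2] / [6] / [7]
  Insert 8 (step 8): P = [1, 3, 5, 6, 8] / [2] / [4] / [7];  Q = [1, 3, 4, 5, 8] / [2] / [6] / [7]
Final shape: (5, 1, 1, 1).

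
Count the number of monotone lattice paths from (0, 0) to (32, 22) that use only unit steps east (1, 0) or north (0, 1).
Number of paths = 780512175396135

A monotone lattice path from (0, 0) to (32, 22) consists of 32 east steps and 22 north steps in some order, so it is determined by which 32 of the 54 steps are east. The count is C(54, 32) = 780512175396135.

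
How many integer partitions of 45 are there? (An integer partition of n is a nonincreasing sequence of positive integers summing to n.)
p(45) = 89134

Compute p(n) via the recurrence p(n, m) = p(n, m−1) + p(n−m, m), where p(n, m) counts partitions of n with all parts ≤ m and p(n) = p(n, n). The base cases are p(0, m) = 1 and p(n, 0) = 0 for n > 0. Filling the table yields p(45) = 89134. (Euler's pentagonal recurrence is an alternative.)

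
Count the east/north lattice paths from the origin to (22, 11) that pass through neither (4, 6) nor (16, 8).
Number of paths = 126296106

Inclusion–exclusion. Total paths: C(33, 22) = 193536720. Through P₁: C(10, 4)·C(23, 18) = 7066290. Through P₂: C(24, 16)·C(9, 6) = 61779564. Since P₁ is strictly southwest of P₂, a monotone path through both must visit P₁ then P₂; paths through both = C(10, 4)·C(14, 12)·C(9, 6) = 1605240. Avoid both = 193536720 − 7066290 − 61779564 + 1605240 = 126296106.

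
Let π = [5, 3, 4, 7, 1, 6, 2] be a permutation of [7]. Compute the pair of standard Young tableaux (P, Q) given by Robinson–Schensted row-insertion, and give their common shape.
P = [1, 2, 6] / [3, 4] / [5, 7];  Q = [1, 3, 4] / [2, 6] / [5, 7];  common shape = (3, 2, 2)

Row-insert the values π_1, π_2, … into P one at a time, bumping the leftmost entry strictly greater than the inserted value down to the next row. The recording tableau Q records, in position (i, j), the step at which that cell was added to P.
  Insert 5 (step 1): P = [5];  Q = [1]
  Insert 3 (step 2): P = [3] / [5];  Q = [1] / [2]
  Insert 4 (step 3): P = [3, 4] / [5];  Q = [1, 3] / [2]
  Insert 7 (step 4): P = [3, 4, 7] / [5];  Q = [1, 3, 4] / [2]
  Insert 1 (step 5): P = [1, 4, 7] / [3] / [5];  Q = [1, 3, 4] / [2] / [5]
  Insert 6 (step 6): P = [1, 4, 6] / [3, 7] / [5];  Q = [1, 3, 4] / [2, 6] / [5]
  Insert 2 (step 7): P = [1, 2, 6] / [3, 4] / [5, 7];  Q = [1, 3, 4] / [2, 6] / [5, 7]
Final shape: (3, 2, 2).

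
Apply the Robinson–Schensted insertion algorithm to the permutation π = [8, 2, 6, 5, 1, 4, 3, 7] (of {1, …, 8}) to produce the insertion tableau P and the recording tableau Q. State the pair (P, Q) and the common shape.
P = [1, 3, 7] / [2, 4] / [5] / [6] / [8];  Q = [1, 3, 8] / [2, 6] / [4] / [5] / [7];  common shape = (3, 2, 1, 1, 1)

Row-insert the values π_1, π_2, … into P one at a time, bumping the leftmost entry strictly greater than the inserted value down to the next row. The recording tableau Q records, in position (i, j), the step at which that cell was added to P.
  Insert 8 (step 1): P = [8];  Q = [1]
  Insert 2 (step 2): P = [2] / [8];  Q = [1] / [2]
  Insert 6 (step 3): P = [2, 6] / [8];  Q = [1, 3] / [2]
  Insert 5 (step 4): P = [2, 5] / [6] / [8];  Q = [1, 3] / [2] / [4]
  Insert 1 (step 5): P = [1, 5] / [2] / [6] / [8];  Q = [1, 3] / [2] / [4] / [5]
  Insert 4 (step 6): P = [1, 4] / [2, 5] / [6] / [8];  Q = [1, 3] / [2, 6] / [4] / [5]
  Insert 3 (step 7): P = [1, 3] / [2, 4] / [5] / [6] / [8];  Q = [1, 3] / [2, 6] / [4] / [5] / [7]
  Insert 7 (step 8): P = [1, 3, 7] / [2, 4] / [5] / [6] / [8];  Q = [1, 3, 8] / [2, 6] / [4] / [5] / [7]
Final shape: (3, 2, 1, 1, 1).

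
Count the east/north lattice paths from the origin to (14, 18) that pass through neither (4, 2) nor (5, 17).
Number of paths = 391498635

Inclusion–exclusion. Total paths: C(32, 14) = 471435600. Through P₁: C(6, 4)·C(26, 10) = 79676025. Through P₂: C(22, 5)·C(10, 9) = 263340. Since P₁ is strictly southwest of P₂, a monotone path through both must visit P₁ then P₂; paths through both = C(6, 4)·C(16, 1)·C(10, 9) = 2400. Avoid both = 471435600 − 79676025 − 263340 + 2400 = 391498635.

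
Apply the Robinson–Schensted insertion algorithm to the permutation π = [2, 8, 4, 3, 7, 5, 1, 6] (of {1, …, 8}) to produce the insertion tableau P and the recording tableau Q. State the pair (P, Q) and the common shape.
P = [1, 3, 5, 6] / [2, 7] / [4] / [8];  Q = [1, 2, 5, 8] / [3, 6] / [4] / [7];  common shape = (4, 2, 1, 1)

Row-insert the values π_1, π_2, … into P one at a time, bumping the leftmost entry strictly greater than the inserted value down to the next row. The recording tableau Q records, in position (i, j), the step at which that cell was added to P.
  Insert 2 (step 1): P = [2];  Q = [1]
  Insert 8 (step 2): P = [2, 8];  Q = [1, 2]
  Insert 4 (step 3): P = [2, 4] / [8];  Q = [1, 2] / [3]
  Insert 3 (step 4): P = [2, 3] / [4] / [8];  Q = [1, 2] / [3] / [4]
  Insert 7 (step 5): P = [2, 3, 7] / [4] / [8];  Q = [1, 2, 5] / [3] / [4]
  Insert 5 (step 6): P = [2, 3, 5] / [4, 7] / [8];  Q = [1, 2, 5] / [3, 6] / [4]
  Insert 1 (step 7): P = [1, 3, 5] / [2, 7] / [4] / [8];  Q = [1, 2, 5] / [3, 6] / [4] / [7]
  Insert 6 (step 8): P = [1, 3, 5, 6] / [2, 7] / [4] / [8];  Q = [1, 2, 5, 8] / [3, 6] / [4] / [7]
Final shape: (4, 2, 1, 1).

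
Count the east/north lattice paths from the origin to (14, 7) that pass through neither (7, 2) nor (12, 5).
Number of paths = 62736

Inclusion–exclusion. Total paths: C(21, 14) = 116280. Through P₁: C(9, 7)·C(12, 7) = 28512. Through P₂: C(17, 12)·C(4, 2) = 37128. Since P₁ is strictly southwest of P₂, a monotone path through both must visit P₁ then P₂; paths through both = C(9, 7)·C(8, 5)·C(4, 2) = 12096. Avoid both = 116280 − 28512 − 37128 + 12096 = 62736.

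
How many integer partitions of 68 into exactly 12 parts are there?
p(68, 12 parts) = 210005

Partitions of n into exactly k parts are in bijection with partitions of n − k into at most k parts (subtract 1 from each part). So p(68, exactly 12) = p(56, parts ≤ 12). Computing via the recurrence p(m, j) = p(m, j−1) + p(m−j, j) gives 210005.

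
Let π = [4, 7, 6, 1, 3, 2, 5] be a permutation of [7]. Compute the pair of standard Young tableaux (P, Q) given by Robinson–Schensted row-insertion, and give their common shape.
P = [1, 2, 5] / [3, 6] / [4] / [7];  Q = [1, 2, 7] / [3, 5] / [4] / [6];  common shape = (3, 2, 1, 1)

Row-insert the values π_1, π_2, … into P one at a time, bumping the leftmost entry strictly greater than the inserted value down to the next row. The recording tableau Q records, in position (i, j), the step at which that cell was added to P.
  Insert 4 (step 1): P = [4];  Q = [1]
  Insert 7 (step 2): P = [4, 7];  Q = [1, 2]
  Insert 6 (step 3): P = [4, 6] / [7];  Q = [1, 2] / [3]
  Insert 1 (step 4): P = [1, 6] / [4] / [7];  Q = [1, 2] / [3] / [4]
  Insert 3 (step 5): P = [1, 3] / [4, 6] / [7];  Q = [1, 2] / [3, 5] / [4]
  Insert 2 (step 6): P = [1, 2] / [3, 6] / [4] / [7];  Q = [1, 2] / [3, 5] / [4] / [6]
  Insert 5 (step 7): P = [1, 2, 5] / [3, 6] / [4] / [7];  Q = [1, 2, 7] / [3, 5] / [4] / [6]
Final shape: (3, 2, 1, 1).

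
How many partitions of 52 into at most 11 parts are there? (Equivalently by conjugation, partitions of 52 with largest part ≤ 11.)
p(52, parts ≤ 11) = 103226

Use the recurrence p(n, m) = p(n, m−1) + p(n−m, m): either the largest part is < m (count p(n, m−1)) or the largest part is exactly m (remove one copy of m, count p(n−m, m)). With p(0, ·) = 1 this gives p(52, parts ≤ 11) = 103226. (By conjugating Young diagrams, this also counts partitions of 52 into at most 11 parts.)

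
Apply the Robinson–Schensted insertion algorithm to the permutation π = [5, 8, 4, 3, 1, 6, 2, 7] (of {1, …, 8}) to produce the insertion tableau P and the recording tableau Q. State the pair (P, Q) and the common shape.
P = [1, 2, 7] / [3, 6] / [4, 8] / [5];  Q = [1, 2, 8] / [3, 6] / [4, 7] / [5];  common shape = (3, 2, 2, 1)

Row-insert the values π_1, π_2, … into P one at a time, bumping the leftmost entry strictly greater than the inserted value down to the next row. The recording tableau Q records, in position (i, j), the step at which that cell was added to P.
  Insert 5 (step 1): P = [5];  Q = [1]
  Insert 8 (step 2): P = [5, 8];  Q = [1, 2]
  Insert 4 (step 3): P = [4, 8] / [5];  Q = [1, 2] / [3]
  Insert 3 (step 4): P = [3, 8] / [4] / [5];  Q = [1, 2] / [3] / [4]
  Insert 1 (step 5): P = [1, 8] / [3] / [4] / [5];  Q = [1, 2] / [3] / [4] / [5]
  Insert 6 (step 6): P = [1, 6] / [3, 8] / [4] / [5];  Q = [1, 2] / [3, 6] / [4] / [5]
  Insert 2 (step 7): P = [1, 2] / [3, 6] / [4, 8] / [5];  Q = [1, 2] / [3, 6] / [4, 7] / [5]
  Insert 7 (step 8): P = [1, 2, 7] / [3, 6] / [4, 8] / [5];  Q = [1, 2, 8] / [3, 6] / [4, 7] / [5]
Final shape: (3, 2, 2, 1).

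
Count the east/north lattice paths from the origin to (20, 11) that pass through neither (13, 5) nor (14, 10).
Number of paths = 56600691

Inclusion–exclusion. Total paths: C(31, 20) = 84672315. Through P₁: C(18, 13)·C(13, 7) = 14702688. Through P₂: C(24, 14)·C(7, 6) = 13728792. Since P₁ is strictly southwest of P₂, a monotone path through both must visit P₁ then P₂; paths through both = C(18, 13)·C(6, 1)·C(7, 6) = 359856. Avoid both = 84672315 − 14702688 − 13728792 + 359856 = 56600691.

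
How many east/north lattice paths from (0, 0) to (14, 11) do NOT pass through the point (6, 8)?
Number of paths = 3961905

Total paths from (0, 0) to (14, 11): C(25, 14) = 4457400. Paths through (6, 8): (paths (0, 0) → (6, 8)) × (paths (6, 8) → (14, 11)) = C(14, 6) · C(11, 8) = 3003 · 165 = 495495. Avoidance count = 4457400 − 495495 = 3961905.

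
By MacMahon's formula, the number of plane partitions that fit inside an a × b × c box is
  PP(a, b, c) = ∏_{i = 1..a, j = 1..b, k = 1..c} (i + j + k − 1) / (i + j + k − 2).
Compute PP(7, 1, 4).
PP(7, 1, 4) = 330

Evaluate the triple product over i = 1..7, j = 1..1, k = 1..4. The factors are (2/1) · (3/2) · (4/3) · (5/4) · (3/2) · (4/3) · (5/4) · (6/5) · … (28 factors total). The numerators and denominators telescope so the product is an integer; carrying out the multiplication exactly gives PP(7, 1, 4) = 330.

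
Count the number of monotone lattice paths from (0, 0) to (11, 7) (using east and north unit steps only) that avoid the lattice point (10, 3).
Number of paths = 30394

Total paths from (0, 0) to (11, 7): C(18, 11) = 31824. Paths through (10, 3): (paths (0, 0) → (10, 3)) × (paths (10, 3) → (11, 7)) = C(13, 10) · C(5, 1) = 286 · 5 = 1430. Avoidance count = 31824 − 1430 = 30394.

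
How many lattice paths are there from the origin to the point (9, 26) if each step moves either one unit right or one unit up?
Number of paths = 70607460

A monotone lattice path from (0, 0) to (9, 26) consists of 9 east steps and 26 north steps in some order, so it is determined by which 9 of the 35 steps are east. The count is C(35, 9) = 70607460.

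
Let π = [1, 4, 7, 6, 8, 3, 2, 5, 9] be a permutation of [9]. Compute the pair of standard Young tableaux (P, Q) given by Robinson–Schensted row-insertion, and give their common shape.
P = [1, 2, 5, 8, 9] / [3, 6] / [4] / [7];  Q = [1, 2, 3, 5, 9] / [4, 8] / [6] / [7];  common shape = (5, 2, 1, 1)

Row-insert the values π_1, π_2, … into P one at a time, bumping the leftmost entry strictly greater than the inserted value down to the next row. The recording tableau Q records, in position (i, j), the step at which that cell was added to P.
  Insert 1 (step 1): P = [1];  Q = [1]
  Insert 4 (step 2): P = [1, 4];  Q = [1, 2]
  Insert 7 (step 3): P = [1, 4, 7];  Q = [1, 2, 3]
  Insert 6 (step 4): P = [1, 4, 6] / [7];  Q = [1, 2, 3] / [4]
  Insert 8 (step 5): P = [1, 4, 6, 8] / [7];  Q = [1, 2, 3, 5] / [4]
  Insert 3 (step 6): P = [1, 3, 6, 8] / [4] / [7];  Q = [1, 2, 3, 5] / [4] / [6]
  Insert 2 (step 7): P = [1, 2, 6, 8] / [3] / [4] / [7];  Q = [1, 2, 3, 5] / [4] / [6] / [7]
  Insert 5 (step 8): P = [1, 2, 5, 8] / [3, 6] / [4] / [7];  Q = [1, 2, 3, 5] / [4, 8] / [6] / [7]
  Insert 9 (step 9): P = [1, 2, 5, 8, 9] / [3, 6] / [4] / [7];  Q = [1, 2, 3, 5, 9] / [4, 8] / [6] / [7]
Final shape: (5, 2, 1, 1).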